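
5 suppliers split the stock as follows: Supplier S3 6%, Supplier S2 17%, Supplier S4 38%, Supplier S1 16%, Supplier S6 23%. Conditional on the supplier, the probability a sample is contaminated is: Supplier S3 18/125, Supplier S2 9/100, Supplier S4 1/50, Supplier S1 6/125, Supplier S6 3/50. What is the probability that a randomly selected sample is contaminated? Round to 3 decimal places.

0.053

By Bayes' rule, posterior ∝ prior × likelihood:
  Supplier S3: 0.06 × 0.144 = 0.00864
  Supplier S2: 0.17 × 0.09 = 0.0153
  Supplier S4: 0.38 × 0.02 = 0.0076
  Supplier S1: 0.16 × 0.048 = 0.00768
  Supplier S6: 0.23 × 0.06 = 0.0138
P(contaminated) = 0.00864 + 0.0153 + 0.0076 + 0.00768 + 0.0138 = 0.05302 → 0.053.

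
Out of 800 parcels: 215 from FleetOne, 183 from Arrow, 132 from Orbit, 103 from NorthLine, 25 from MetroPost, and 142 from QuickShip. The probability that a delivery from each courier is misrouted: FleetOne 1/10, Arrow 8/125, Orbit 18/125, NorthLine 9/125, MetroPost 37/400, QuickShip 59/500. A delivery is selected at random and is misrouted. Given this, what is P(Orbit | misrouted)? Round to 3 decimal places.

By Bayes' rule, posterior ∝ prior × likelihood:
  FleetOne: 0.26875 × 0.1 = 0.026875
  Arrow: 0.22875 × 0.064 = 0.01464
  Orbit: 0.165 × 0.144 = 0.02376
  NorthLine: 0.12875 × 0.072 = 0.00927
  MetroPost: 0.03125 × 0.0925 = 0.002890625
  QuickShip: 0.1775 × 0.118 = 0.020945
Sum = 0.098380625.
P(Orbit | evidence) = 0.02376 / 0.098380625 ≈ 0.242.

0.242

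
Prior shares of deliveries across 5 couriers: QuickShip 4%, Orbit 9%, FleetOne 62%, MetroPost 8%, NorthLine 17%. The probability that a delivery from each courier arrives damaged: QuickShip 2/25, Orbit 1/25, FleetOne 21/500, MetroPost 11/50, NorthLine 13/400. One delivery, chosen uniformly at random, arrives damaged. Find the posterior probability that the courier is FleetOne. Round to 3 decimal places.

0.465

Unnormalized posteriors (prior × likelihood):
  QuickShip: 0.04 × 0.08 = 0.0032
  Orbit: 0.09 × 0.04 = 0.0036
  FleetOne: 0.62 × 0.042 = 0.02604
  MetroPost: 0.08 × 0.22 = 0.0176
  NorthLine: 0.17 × 0.0325 = 0.005525
Normalizing constant = 0.055965.
P(FleetOne | evidence) = 0.02604 / 0.055965 ≈ 0.465.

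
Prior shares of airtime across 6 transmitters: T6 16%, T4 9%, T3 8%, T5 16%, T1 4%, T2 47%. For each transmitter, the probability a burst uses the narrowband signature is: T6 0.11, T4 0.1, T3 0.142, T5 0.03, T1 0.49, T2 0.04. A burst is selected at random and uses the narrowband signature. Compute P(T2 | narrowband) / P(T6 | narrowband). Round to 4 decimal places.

1.0682

Unnormalized posteriors (prior × likelihood):
  T6: 0.16 × 0.11 = 0.0176
  T4: 0.09 × 0.1 = 0.009
  T3: 0.08 × 0.142 = 0.01136
  T5: 0.16 × 0.03 = 0.0048
  T1: 0.04 × 0.49 = 0.0196
  T2: 0.47 × 0.04 = 0.0188
Normalizing constant = 0.08116.
The ratio is 0.0188 / 0.0176 (the normalizer cancels) = 1.0682.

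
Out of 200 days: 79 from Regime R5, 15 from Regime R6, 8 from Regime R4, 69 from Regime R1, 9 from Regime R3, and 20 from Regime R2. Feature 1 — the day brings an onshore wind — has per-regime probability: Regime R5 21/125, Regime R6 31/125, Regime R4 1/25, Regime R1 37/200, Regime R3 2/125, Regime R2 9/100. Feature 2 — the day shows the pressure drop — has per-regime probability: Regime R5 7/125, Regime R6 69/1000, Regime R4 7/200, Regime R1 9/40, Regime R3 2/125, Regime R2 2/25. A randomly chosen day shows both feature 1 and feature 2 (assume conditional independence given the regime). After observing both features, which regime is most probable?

Unnormalized posteriors (prior × likelihood):
  Regime R5: 0.395 × 0.168 × 0.056 = 0.00371616
  Regime R6: 0.075 × 0.248 × 0.069 = 0.0012834
  Regime R4: 0.04 × 0.04 × 0.035 = 0.000056
  Regime R1: 0.345 × 0.185 × 0.225 = 0.014360625
  Regime R3: 0.045 × 0.016 × 0.016 = 0.00001152
  Regime R2: 0.1 × 0.09 × 0.08 = 0.00072
Total = 0.020147705.
Largest term belongs to Regime R1, so Regime R1 is most probable.

Regime R1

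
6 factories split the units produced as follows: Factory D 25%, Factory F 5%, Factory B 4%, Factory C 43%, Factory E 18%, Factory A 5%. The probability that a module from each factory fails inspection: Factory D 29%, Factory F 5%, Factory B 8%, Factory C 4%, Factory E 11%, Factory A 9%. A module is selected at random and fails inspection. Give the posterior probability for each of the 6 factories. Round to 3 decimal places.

Factory D 0.606, Factory F 0.021, Factory B 0.027, Factory C 0.144, Factory E 0.165, Factory A 0.038

Prior × likelihood for each hypothesis:
  Factory D: 0.25 × 0.29 = 0.0725
  Factory F: 0.05 × 0.05 = 0.0025
  Factory B: 0.04 × 0.08 = 0.0032
  Factory C: 0.43 × 0.04 = 0.0172
  Factory E: 0.18 × 0.11 = 0.0198
  Factory A: 0.05 × 0.09 = 0.0045
Normalizing constant = 0.1197.
P(Factory D | nonconforming) = 0.0725/0.1197 ≈ 0.606
P(Factory F | nonconforming) = 0.0025/0.1197 ≈ 0.021
P(Factory B | nonconforming) = 0.0032/0.1197 ≈ 0.027
P(Factory C | nonconforming) = 0.0172/0.1197 ≈ 0.144
P(Factory E | nonconforming) = 0.0198/0.1197 ≈ 0.165
P(Factory A | nonconforming) = 0.0045/0.1197 ≈ 0.038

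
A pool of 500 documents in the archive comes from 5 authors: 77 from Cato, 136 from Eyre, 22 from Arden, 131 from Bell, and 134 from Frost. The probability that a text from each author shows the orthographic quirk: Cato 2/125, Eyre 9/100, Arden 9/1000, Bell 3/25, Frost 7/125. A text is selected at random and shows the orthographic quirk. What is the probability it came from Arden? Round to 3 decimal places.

Prior × likelihood for each hypothesis:
  Cato: 0.154 × 0.016 = 0.002464
  Eyre: 0.272 × 0.09 = 0.02448
  Arden: 0.044 × 0.009 = 0.000396
  Bell: 0.262 × 0.12 = 0.03144
  Frost: 0.268 × 0.056 = 0.015008
Sum = 0.073788.
P(Arden | evidence) = 0.000396 / 0.073788 ≈ 0.005.

0.005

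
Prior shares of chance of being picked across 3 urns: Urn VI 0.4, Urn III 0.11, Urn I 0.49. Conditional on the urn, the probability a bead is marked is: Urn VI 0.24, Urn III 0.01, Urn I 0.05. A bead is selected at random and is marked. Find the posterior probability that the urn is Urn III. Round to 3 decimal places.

0.009

Unnormalized posteriors (prior × likelihood):
  Urn VI: 0.4 × 0.24 = 0.096
  Urn III: 0.11 × 0.01 = 0.0011
  Urn I: 0.49 × 0.05 = 0.0245
Normalizing constant = 0.1216.
P(Urn III | evidence) = 0.0011 / 0.1216 ≈ 0.009.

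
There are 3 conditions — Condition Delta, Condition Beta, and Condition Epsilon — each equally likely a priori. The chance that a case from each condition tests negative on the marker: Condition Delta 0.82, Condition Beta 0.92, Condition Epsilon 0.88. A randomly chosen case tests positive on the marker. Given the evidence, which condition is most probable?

Taking complements, P(marker-positive | each) = Condition Delta 0.18, Condition Beta 0.08, Condition Epsilon 0.12.
With a uniform prior (1/3 each), posterior ∝ likelihood:
  Condition Delta: 0.18
  Condition Beta: 0.08
  Condition Epsilon: 0.12
Total = 0.38.
Largest term belongs to Condition Delta, so Condition Delta is most probable.

Condition Delta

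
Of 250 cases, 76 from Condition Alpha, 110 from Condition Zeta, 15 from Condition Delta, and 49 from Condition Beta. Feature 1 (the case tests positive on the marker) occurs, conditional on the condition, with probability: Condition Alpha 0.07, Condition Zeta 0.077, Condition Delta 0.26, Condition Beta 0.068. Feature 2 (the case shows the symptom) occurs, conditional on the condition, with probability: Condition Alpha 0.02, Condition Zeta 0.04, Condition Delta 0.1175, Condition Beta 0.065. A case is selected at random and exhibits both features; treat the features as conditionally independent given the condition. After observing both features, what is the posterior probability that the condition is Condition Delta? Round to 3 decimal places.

0.409

Unnormalized posteriors (prior × likelihood):
  Condition Alpha: 0.304 × 0.07 × 0.02 = 0.0004256
  Condition Zeta: 0.44 × 0.077 × 0.04 = 0.0013552
  Condition Delta: 0.06 × 0.26 × 0.1175 = 0.001833
  Condition Beta: 0.196 × 0.068 × 0.065 = 0.00086632
Sum = 0.00448012.
P(Condition Delta | evidence) = 0.001833 / 0.00448012 ≈ 0.409.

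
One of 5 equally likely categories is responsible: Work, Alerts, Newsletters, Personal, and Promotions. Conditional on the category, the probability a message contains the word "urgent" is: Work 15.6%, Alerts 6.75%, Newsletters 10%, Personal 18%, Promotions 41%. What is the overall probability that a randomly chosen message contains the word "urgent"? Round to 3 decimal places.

With a uniform prior (1/5 each), posterior ∝ likelihood:
  Work: 0.156
  Alerts: 0.0675
  Newsletters: 0.1
  Personal: 0.18
  Promotions: 0.41
P(urgent-flag) = (1/5) × (0.156 + 0.0675 + 0.1 + 0.18 + 0.41) = 0.9135/5 ≈ 0.183.

0.183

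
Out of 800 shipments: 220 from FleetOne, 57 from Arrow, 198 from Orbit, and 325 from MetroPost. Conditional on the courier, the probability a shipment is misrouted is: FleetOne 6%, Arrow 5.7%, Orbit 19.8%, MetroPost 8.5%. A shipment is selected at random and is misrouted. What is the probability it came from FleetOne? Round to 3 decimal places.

Compute prior × likelihood for every hypothesis:
  FleetOne: 0.275 × 0.06 = 0.0165
  Arrow: 0.07125 × 0.057 = 0.00406125
  Orbit: 0.2475 × 0.198 = 0.049005
  MetroPost: 0.40625 × 0.085 = 0.03453125
Normalizing constant = 0.1040975.
P(FleetOne | evidence) = 0.0165 / 0.1040975 ≈ 0.159.

0.159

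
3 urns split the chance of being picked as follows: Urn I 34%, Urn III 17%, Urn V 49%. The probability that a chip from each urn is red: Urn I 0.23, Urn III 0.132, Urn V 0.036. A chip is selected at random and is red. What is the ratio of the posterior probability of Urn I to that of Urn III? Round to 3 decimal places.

3.485

Prior × likelihood for each hypothesis:
  Urn I: 0.34 × 0.23 = 0.0782
  Urn III: 0.17 × 0.132 = 0.02244
  Urn V: 0.49 × 0.036 = 0.01764
Total = 0.11828.
The ratio is 0.0782 / 0.02244 (the normalizer cancels) = 3.485.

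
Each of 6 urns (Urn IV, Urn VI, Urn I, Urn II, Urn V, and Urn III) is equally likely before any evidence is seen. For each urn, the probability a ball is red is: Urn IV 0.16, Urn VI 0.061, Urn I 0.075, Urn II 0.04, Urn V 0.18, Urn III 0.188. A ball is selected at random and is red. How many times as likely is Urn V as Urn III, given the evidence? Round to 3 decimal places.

Since the prior is uniform, the posterior is proportional to the likelihood:
  Urn IV: 0.16
  Urn VI: 0.061
  Urn I: 0.075
  Urn II: 0.04
  Urn V: 0.18
  Urn III: 0.188
Sum = 0.704.
The ratio is 0.18 / 0.188 (the normalizer cancels) = 0.957.

0.957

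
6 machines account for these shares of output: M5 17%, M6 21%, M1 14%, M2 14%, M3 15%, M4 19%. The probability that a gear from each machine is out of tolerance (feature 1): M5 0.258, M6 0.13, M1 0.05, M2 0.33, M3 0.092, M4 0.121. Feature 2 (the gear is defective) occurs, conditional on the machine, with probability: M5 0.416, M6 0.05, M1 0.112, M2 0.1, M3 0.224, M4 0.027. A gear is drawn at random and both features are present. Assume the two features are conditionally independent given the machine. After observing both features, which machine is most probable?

M5

Prior × likelihood for each hypothesis:
  M5: 0.17 × 0.258 × 0.416 = 0.01824576
  M6: 0.21 × 0.13 × 0.05 = 0.001365
  M1: 0.14 × 0.05 × 0.112 = 0.000784
  M2: 0.14 × 0.33 × 0.1 = 0.00462
  M3: 0.15 × 0.092 × 0.224 = 0.0030912
  M4: 0.19 × 0.121 × 0.027 = 0.00062073
Total = 0.02872669.
Largest term belongs to M5, so M5 is most probable.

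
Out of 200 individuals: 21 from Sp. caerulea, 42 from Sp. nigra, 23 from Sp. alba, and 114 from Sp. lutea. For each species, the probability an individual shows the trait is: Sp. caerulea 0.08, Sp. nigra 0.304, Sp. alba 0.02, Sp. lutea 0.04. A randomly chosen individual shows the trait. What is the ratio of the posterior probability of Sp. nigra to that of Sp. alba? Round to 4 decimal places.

Prior × likelihood for each hypothesis:
  Sp. caerulea: 0.105 × 0.08 = 0.0084
  Sp. nigra: 0.21 × 0.304 = 0.06384
  Sp. alba: 0.115 × 0.02 = 0.0023
  Sp. lutea: 0.57 × 0.04 = 0.0228
Total = 0.09734.
The ratio is 0.06384 / 0.0023 (the normalizer cancels) = 27.7565.

27.7565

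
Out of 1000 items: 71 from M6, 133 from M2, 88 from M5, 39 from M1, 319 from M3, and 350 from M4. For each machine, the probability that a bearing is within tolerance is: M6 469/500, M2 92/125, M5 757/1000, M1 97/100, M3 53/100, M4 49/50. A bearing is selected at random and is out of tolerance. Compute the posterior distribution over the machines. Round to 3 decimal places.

M6 0.020, M2 0.160, M5 0.098, M1 0.005, M3 0.685, M4 0.032

Taking complements, P(oversize | each) = M6 0.062, M2 0.264, M5 0.243, M1 0.03, M3 0.47, M4 0.02.
Unnormalized posteriors (prior × likelihood):
  M6: 0.071 × 0.062 = 0.004402
  M2: 0.133 × 0.264 = 0.035112
  M5: 0.088 × 0.243 = 0.021384
  M1: 0.039 × 0.03 = 0.00117
  M3: 0.319 × 0.47 = 0.14993
  M4: 0.35 × 0.02 = 0.007
Total = 0.218998.
P(M6 | oversize) = 0.004402/0.218998 ≈ 0.020
P(M2 | oversize) = 0.035112/0.218998 ≈ 0.160
P(M5 | oversize) = 0.021384/0.218998 ≈ 0.098
P(M1 | oversize) = 0.00117/0.218998 ≈ 0.005
P(M3 | oversize) = 0.14993/0.218998 ≈ 0.685
P(M4 | oversize) = 0.007/0.218998 ≈ 0.032
(Check: 0.020+0.160+0.098+0.005+0.685+0.032 = 1.000.)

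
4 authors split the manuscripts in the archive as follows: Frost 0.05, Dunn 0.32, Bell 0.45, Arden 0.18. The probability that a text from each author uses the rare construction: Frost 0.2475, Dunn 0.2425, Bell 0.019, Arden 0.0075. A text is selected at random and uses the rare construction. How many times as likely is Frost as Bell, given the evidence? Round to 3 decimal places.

1.447

By Bayes' rule, posterior ∝ prior × likelihood:
  Frost: 0.05 × 0.2475 = 0.012375
  Dunn: 0.32 × 0.2425 = 0.0776
  Bell: 0.45 × 0.019 = 0.00855
  Arden: 0.18 × 0.0075 = 0.00135
Total = 0.099875.
The ratio is 0.012375 / 0.00855 (the normalizer cancels) = 1.447.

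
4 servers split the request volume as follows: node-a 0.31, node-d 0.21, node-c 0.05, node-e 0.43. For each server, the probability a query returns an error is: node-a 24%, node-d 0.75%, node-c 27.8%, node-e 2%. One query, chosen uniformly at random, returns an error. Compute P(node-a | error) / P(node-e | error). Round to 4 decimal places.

8.6512

Prior × likelihood for each hypothesis:
  node-a: 0.31 × 0.24 = 0.0744
  node-d: 0.21 × 0.0075 = 0.001575
  node-c: 0.05 × 0.278 = 0.0139
  node-e: 0.43 × 0.02 = 0.0086
Total = 0.098475.
The ratio is 0.0744 / 0.0086 (the normalizer cancels) = 8.6512.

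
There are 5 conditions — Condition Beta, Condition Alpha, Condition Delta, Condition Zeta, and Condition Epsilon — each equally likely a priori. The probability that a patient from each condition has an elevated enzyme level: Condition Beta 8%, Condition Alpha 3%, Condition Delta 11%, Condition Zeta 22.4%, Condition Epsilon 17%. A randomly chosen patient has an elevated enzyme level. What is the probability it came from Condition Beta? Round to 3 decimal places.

With a uniform prior (1/5 each), posterior ∝ likelihood:
  Condition Beta: 0.08
  Condition Alpha: 0.03
  Condition Delta: 0.11
  Condition Zeta: 0.224
  Condition Epsilon: 0.17
Normalizing constant = 0.614.
P(Condition Beta | evidence) = 0.08 / 0.614 ≈ 0.130.

0.130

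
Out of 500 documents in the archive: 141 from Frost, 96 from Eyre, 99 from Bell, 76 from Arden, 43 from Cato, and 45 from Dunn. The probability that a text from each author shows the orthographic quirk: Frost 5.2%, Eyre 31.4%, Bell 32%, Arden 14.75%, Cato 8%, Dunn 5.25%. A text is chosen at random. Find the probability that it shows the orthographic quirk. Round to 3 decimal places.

0.172

Unnormalized posteriors (prior × likelihood):
  Frost: 0.282 × 0.052 = 0.014664
  Eyre: 0.192 × 0.314 = 0.060288
  Bell: 0.198 × 0.32 = 0.06336
  Arden: 0.152 × 0.1475 = 0.02242
  Cato: 0.086 × 0.08 = 0.00688
  Dunn: 0.09 × 0.0525 = 0.004725
P(quirk) = 0.014664 + 0.060288 + 0.06336 + 0.02242 + 0.00688 + 0.004725 = 0.172337 → 0.172.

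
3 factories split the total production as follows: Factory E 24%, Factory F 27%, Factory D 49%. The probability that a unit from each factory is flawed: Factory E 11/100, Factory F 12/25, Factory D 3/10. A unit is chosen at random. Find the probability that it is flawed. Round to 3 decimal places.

Unnormalized posteriors (prior × likelihood):
  Factory E: 0.24 × 0.11 = 0.0264
  Factory F: 0.27 × 0.48 = 0.1296
  Factory D: 0.49 × 0.3 = 0.147
P(flawed) = 0.0264 + 0.1296 + 0.147 = 0.303 → 0.303.

0.303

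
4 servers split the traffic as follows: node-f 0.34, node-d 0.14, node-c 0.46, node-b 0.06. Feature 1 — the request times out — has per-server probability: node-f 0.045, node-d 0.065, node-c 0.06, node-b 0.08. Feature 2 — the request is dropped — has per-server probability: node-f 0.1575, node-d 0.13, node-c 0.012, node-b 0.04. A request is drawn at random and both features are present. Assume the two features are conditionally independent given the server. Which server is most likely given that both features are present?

node-f

Unnormalized posteriors (prior × likelihood):
  node-f: 0.34 × 0.045 × 0.1575 = 0.00240975
  node-d: 0.14 × 0.065 × 0.13 = 0.001183
  node-c: 0.46 × 0.06 × 0.012 = 0.0003312
  node-b: 0.06 × 0.08 × 0.04 = 0.000192
Normalizing constant = 0.00411595.
Largest term belongs to node-f, so node-f is most probable.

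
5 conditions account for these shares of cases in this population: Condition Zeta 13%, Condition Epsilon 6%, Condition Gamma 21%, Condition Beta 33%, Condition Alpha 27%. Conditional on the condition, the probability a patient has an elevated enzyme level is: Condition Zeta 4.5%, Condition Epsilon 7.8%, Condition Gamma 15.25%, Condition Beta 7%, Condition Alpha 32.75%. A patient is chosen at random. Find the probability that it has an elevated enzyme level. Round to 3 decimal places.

0.154

By Bayes' rule, posterior ∝ prior × likelihood:
  Condition Zeta: 0.13 × 0.045 = 0.00585
  Condition Epsilon: 0.06 × 0.078 = 0.00468
  Condition Gamma: 0.21 × 0.1525 = 0.032025
  Condition Beta: 0.33 × 0.07 = 0.0231
  Condition Alpha: 0.27 × 0.3275 = 0.088425
P(elevated) = 0.00585 + 0.00468 + 0.032025 + 0.0231 + 0.088425 = 0.15408 → 0.154.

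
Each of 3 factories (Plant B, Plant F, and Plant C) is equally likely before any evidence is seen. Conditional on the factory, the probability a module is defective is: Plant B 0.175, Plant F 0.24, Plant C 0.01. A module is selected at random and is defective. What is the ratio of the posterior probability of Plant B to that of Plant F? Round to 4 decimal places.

With a uniform prior (1/3 each), posterior ∝ likelihood:
  Plant B: 0.175
  Plant F: 0.24
  Plant C: 0.01
Total = 0.425.
The ratio is 0.175 / 0.24 (the normalizer cancels) = 0.7292.

0.7292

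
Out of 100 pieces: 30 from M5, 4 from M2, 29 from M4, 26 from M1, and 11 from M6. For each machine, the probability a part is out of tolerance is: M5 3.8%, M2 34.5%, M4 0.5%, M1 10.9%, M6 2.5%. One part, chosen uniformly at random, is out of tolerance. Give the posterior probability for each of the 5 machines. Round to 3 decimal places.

By Bayes' rule, posterior ∝ prior × likelihood:
  M5: 0.3 × 0.038 = 0.0114
  M2: 0.04 × 0.345 = 0.0138
  M4: 0.29 × 0.005 = 0.00145
  M1: 0.26 × 0.109 = 0.02834
  M6: 0.11 × 0.025 = 0.00275
Normalizing constant = 0.05774.
P(M5 | oversize) = 0.0114/0.05774 ≈ 0.197
P(M2 | oversize) = 0.0138/0.05774 ≈ 0.239
P(M4 | oversize) = 0.00145/0.05774 ≈ 0.025
P(M1 | oversize) = 0.02834/0.05774 ≈ 0.491
P(M6 | oversize) = 0.00275/0.05774 ≈ 0.048

M5 0.197, M2 0.239, M4 0.025, M1 0.491, M6 0.048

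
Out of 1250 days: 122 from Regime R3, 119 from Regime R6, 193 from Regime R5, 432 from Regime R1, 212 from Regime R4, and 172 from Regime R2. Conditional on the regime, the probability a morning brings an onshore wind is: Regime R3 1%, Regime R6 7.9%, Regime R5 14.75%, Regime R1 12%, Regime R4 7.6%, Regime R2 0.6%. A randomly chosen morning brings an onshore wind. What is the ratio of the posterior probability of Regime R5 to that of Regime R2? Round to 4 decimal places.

By Bayes' rule, posterior ∝ prior × likelihood:
  Regime R3: 0.0976 × 0.01 = 0.000976
  Regime R6: 0.0952 × 0.079 = 0.0075208
  Regime R5: 0.1544 × 0.1475 = 0.022774
  Regime R1: 0.3456 × 0.12 = 0.041472
  Regime R4: 0.1696 × 0.076 = 0.0128896
  Regime R2: 0.1376 × 0.006 = 0.0008256
Total = 0.086458.
The ratio is 0.022774 / 0.0008256 (the normalizer cancels) = 27.5848.

27.5848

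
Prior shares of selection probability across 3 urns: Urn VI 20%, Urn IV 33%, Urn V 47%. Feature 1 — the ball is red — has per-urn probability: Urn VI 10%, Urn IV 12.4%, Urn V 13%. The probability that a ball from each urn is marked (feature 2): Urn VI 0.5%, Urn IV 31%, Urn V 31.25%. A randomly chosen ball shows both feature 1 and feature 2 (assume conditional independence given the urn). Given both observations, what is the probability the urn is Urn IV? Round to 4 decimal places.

By Bayes' rule, posterior ∝ prior × likelihood:
  Urn VI: 0.2 × 0.1 × 0.005 = 0.0001
  Urn IV: 0.33 × 0.124 × 0.31 = 0.0126852
  Urn V: 0.47 × 0.13 × 0.3125 = 0.01909375
Total = 0.03187895.
P(Urn IV | evidence) = 0.0126852 / 0.03187895 ≈ 0.3979.

0.3979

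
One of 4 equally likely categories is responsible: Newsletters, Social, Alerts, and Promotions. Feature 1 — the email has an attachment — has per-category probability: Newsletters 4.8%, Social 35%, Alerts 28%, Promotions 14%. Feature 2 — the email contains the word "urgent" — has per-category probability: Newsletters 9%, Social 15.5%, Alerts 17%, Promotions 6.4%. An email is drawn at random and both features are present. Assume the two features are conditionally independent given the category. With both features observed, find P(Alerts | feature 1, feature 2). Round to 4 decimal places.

With a uniform prior (1/4 each), posterior ∝ likelihood:
  Newsletters: 0.048 × 0.09 = 0.00432
  Social: 0.35 × 0.155 = 0.05425
  Alerts: 0.28 × 0.17 = 0.0476
  Promotions: 0.14 × 0.064 = 0.00896
Total = 0.11513.
P(Alerts | evidence) = 0.0476 / 0.11513 ≈ 0.4134.

0.4134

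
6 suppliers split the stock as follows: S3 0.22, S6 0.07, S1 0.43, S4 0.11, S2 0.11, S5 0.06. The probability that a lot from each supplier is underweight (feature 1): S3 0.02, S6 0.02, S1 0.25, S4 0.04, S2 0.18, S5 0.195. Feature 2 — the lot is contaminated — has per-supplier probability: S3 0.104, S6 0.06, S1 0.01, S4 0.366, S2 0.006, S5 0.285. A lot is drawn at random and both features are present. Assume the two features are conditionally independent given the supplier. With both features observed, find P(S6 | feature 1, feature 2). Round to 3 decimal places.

Unnormalized posteriors (prior × likelihood):
  S3: 0.22 × 0.02 × 0.104 = 0.0004576
  S6: 0.07 × 0.02 × 0.06 = 0.000084
  S1: 0.43 × 0.25 × 0.01 = 0.001075
  S4: 0.11 × 0.04 × 0.366 = 0.0016104
  S2: 0.11 × 0.18 × 0.006 = 0.0001188
  S5: 0.06 × 0.195 × 0.285 = 0.0033345
Sum = 0.0066803.
P(S6 | evidence) = 0.000084 / 0.0066803 ≈ 0.013.

0.013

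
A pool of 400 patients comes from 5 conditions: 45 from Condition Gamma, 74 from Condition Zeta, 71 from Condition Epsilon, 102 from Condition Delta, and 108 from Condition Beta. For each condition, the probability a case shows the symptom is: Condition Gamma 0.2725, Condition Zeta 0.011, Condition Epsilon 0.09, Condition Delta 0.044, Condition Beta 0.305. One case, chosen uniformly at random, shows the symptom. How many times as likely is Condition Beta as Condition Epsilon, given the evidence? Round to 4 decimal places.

By Bayes' rule, posterior ∝ prior × likelihood:
  Condition Gamma: 0.1125 × 0.2725 = 0.03065625
  Condition Zeta: 0.185 × 0.011 = 0.002035
  Condition Epsilon: 0.1775 × 0.09 = 0.015975
  Condition Delta: 0.255 × 0.044 = 0.01122
  Condition Beta: 0.27 × 0.305 = 0.08235
Total = 0.14223625.
The ratio is 0.08235 / 0.015975 (the normalizer cancels) = 5.1549.

5.1549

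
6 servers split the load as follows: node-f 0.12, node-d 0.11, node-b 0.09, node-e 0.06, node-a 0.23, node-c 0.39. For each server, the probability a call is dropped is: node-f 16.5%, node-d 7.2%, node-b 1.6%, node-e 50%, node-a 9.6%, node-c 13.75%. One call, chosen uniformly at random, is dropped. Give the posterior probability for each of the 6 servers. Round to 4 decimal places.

node-f 0.1468, node-d 0.0587, node-b 0.0107, node-e 0.2224, node-a 0.1637, node-c 0.3976

By Bayes' rule, posterior ∝ prior × likelihood:
  node-f: 0.12 × 0.165 = 0.0198
  node-d: 0.11 × 0.072 = 0.00792
  node-b: 0.09 × 0.016 = 0.00144
  node-e: 0.06 × 0.5 = 0.03
  node-a: 0.23 × 0.096 = 0.02208
  node-c: 0.39 × 0.1375 = 0.053625
Sum = 0.134865.
P(node-f | dropped) = 0.0198/0.134865 ≈ 0.1468
P(node-d | dropped) = 0.00792/0.134865 ≈ 0.0587
P(node-b | dropped) = 0.00144/0.134865 ≈ 0.0107
P(node-e | dropped) = 0.03/0.134865 ≈ 0.2224
P(node-a | dropped) = 0.02208/0.134865 ≈ 0.1637
P(node-c | dropped) = 0.053625/0.134865 ≈ 0.3976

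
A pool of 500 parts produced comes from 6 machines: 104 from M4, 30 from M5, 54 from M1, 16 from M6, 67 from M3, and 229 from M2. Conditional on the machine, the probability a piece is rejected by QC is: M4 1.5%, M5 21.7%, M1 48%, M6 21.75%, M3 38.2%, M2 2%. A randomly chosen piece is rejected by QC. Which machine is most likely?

M1

Compute prior × likelihood for every hypothesis:
  M4: 0.208 × 0.015 = 0.00312
  M5: 0.06 × 0.217 = 0.01302
  M1: 0.108 × 0.48 = 0.05184
  M6: 0.032 × 0.2175 = 0.00696
  M3: 0.134 × 0.382 = 0.051188
  M2: 0.458 × 0.02 = 0.00916
Total = 0.135288.
Largest term belongs to M1, so M1 is most probable.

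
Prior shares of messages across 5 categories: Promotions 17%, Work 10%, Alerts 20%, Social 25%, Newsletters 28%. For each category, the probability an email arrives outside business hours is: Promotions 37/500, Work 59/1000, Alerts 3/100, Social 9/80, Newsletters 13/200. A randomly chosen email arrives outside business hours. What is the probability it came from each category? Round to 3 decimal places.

By Bayes' rule, posterior ∝ prior × likelihood:
  Promotions: 0.17 × 0.074 = 0.01258
  Work: 0.1 × 0.059 = 0.0059
  Alerts: 0.2 × 0.03 = 0.006
  Social: 0.25 × 0.1125 = 0.028125
  Newsletters: 0.28 × 0.065 = 0.0182
Sum = 0.070805.
P(Promotions | off-hours) = 0.01258/0.070805 ≈ 0.178
P(Work | off-hours) = 0.0059/0.070805 ≈ 0.083
P(Alerts | off-hours) = 0.006/0.070805 ≈ 0.085
P(Social | off-hours) = 0.028125/0.070805 ≈ 0.397
P(Newsletters | off-hours) = 0.0182/0.070805 ≈ 0.257

Promotions 0.178, Work 0.083, Alerts 0.085, Social 0.397, Newsletters 0.257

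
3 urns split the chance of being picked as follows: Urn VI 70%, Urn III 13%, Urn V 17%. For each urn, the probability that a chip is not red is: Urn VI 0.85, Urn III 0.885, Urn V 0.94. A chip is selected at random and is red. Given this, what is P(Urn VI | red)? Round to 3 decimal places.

Taking complements, P(red | each) = Urn VI 0.15, Urn III 0.115, Urn V 0.06.
Compute prior × likelihood for every hypothesis:
  Urn VI: 0.7 × 0.15 = 0.105
  Urn III: 0.13 × 0.115 = 0.01495
  Urn V: 0.17 × 0.06 = 0.0102
Total = 0.13015.
P(Urn VI | evidence) = 0.105 / 0.13015 ≈ 0.807.

0.807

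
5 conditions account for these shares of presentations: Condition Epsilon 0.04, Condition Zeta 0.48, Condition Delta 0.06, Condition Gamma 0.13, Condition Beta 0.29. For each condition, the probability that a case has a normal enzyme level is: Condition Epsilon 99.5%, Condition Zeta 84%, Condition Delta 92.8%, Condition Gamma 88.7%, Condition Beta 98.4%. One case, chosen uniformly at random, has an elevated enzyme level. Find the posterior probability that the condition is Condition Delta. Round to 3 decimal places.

0.043

Taking complements, P(elevated | each) = Condition Epsilon 0.005, Condition Zeta 0.16, Condition Delta 0.072, Condition Gamma 0.113, Condition Beta 0.016.
By Bayes' rule, posterior ∝ prior × likelihood:
  Condition Epsilon: 0.04 × 0.005 = 0.0002
  Condition Zeta: 0.48 × 0.16 = 0.0768
  Condition Delta: 0.06 × 0.072 = 0.00432
  Condition Gamma: 0.13 × 0.113 = 0.01469
  Condition Beta: 0.29 × 0.016 = 0.00464
Sum = 0.10065.
P(Condition Delta | evidence) = 0.00432 / 0.10065 ≈ 0.043.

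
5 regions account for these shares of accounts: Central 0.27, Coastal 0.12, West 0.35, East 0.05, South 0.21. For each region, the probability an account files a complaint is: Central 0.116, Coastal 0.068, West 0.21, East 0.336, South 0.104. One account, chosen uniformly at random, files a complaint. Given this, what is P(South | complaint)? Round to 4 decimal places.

0.1440

Unnormalized posteriors (prior × likelihood):
  Central: 0.27 × 0.116 = 0.03132
  Coastal: 0.12 × 0.068 = 0.00816
  West: 0.35 × 0.21 = 0.0735
  East: 0.05 × 0.336 = 0.0168
  South: 0.21 × 0.104 = 0.02184
Sum = 0.15162.
P(South | evidence) = 0.02184 / 0.15162 ≈ 0.1440.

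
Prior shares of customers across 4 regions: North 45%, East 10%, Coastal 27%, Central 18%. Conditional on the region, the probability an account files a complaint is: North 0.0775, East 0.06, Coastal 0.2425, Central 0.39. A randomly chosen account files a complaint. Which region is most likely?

Central

By Bayes' rule, posterior ∝ prior × likelihood:
  North: 0.45 × 0.0775 = 0.034875
  East: 0.1 × 0.06 = 0.006
  Coastal: 0.27 × 0.2425 = 0.065475
  Central: 0.18 × 0.39 = 0.0702
Normalizing constant = 0.17655.
Largest term belongs to Central, so Central is most probable.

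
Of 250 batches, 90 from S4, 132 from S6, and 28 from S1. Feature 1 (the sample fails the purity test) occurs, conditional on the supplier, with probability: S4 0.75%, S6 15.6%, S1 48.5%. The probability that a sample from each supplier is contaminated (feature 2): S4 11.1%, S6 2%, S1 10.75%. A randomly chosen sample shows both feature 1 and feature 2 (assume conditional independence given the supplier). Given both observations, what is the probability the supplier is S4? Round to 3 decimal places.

Unnormalized posteriors (prior × likelihood):
  S4: 0.36 × 0.0075 × 0.111 = 0.0002997
  S6: 0.528 × 0.156 × 0.02 = 0.00164736
  S1: 0.112 × 0.485 × 0.1075 = 0.0058394
Normalizing constant = 0.00778646.
P(S4 | evidence) = 0.0002997 / 0.00778646 ≈ 0.038.

0.038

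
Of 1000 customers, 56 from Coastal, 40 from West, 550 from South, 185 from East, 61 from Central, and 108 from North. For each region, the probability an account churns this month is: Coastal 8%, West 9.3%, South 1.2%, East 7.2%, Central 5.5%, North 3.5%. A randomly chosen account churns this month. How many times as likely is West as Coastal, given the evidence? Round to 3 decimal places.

0.830

Compute prior × likelihood for every hypothesis:
  Coastal: 0.056 × 0.08 = 0.00448
  West: 0.04 × 0.093 = 0.00372
  South: 0.55 × 0.012 = 0.0066
  East: 0.185 × 0.072 = 0.01332
  Central: 0.061 × 0.055 = 0.003355
  North: 0.108 × 0.035 = 0.00378
Total = 0.035255.
The ratio is 0.00372 / 0.00448 (the normalizer cancels) = 0.830.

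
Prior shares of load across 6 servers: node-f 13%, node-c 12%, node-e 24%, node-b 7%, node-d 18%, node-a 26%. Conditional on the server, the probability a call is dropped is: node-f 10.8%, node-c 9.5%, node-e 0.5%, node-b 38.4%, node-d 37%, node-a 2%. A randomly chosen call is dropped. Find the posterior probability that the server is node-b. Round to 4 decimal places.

0.2145

Compute prior × likelihood for every hypothesis:
  node-f: 0.13 × 0.108 = 0.01404
  node-c: 0.12 × 0.095 = 0.0114
  node-e: 0.24 × 0.005 = 0.0012
  node-b: 0.07 × 0.384 = 0.02688
  node-d: 0.18 × 0.37 = 0.0666
  node-a: 0.26 × 0.02 = 0.0052
Total = 0.12532.
P(node-b | evidence) = 0.02688 / 0.12532 ≈ 0.2145.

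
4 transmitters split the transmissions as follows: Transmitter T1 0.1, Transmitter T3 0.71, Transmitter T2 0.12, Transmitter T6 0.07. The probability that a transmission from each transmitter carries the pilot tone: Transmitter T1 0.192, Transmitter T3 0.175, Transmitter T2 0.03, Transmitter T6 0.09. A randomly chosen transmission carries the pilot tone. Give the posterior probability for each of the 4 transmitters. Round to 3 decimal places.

Unnormalized posteriors (prior × likelihood):
  Transmitter T1: 0.1 × 0.192 = 0.0192
  Transmitter T3: 0.71 × 0.175 = 0.12425
  Transmitter T2: 0.12 × 0.03 = 0.0036
  Transmitter T6: 0.07 × 0.09 = 0.0063
Total = 0.15335.
P(Transmitter T1 | pilot) = 0.0192/0.15335 ≈ 0.125
P(Transmitter T3 | pilot) = 0.12425/0.15335 ≈ 0.810
P(Transmitter T2 | pilot) = 0.0036/0.15335 ≈ 0.023
P(Transmitter T6 | pilot) = 0.0063/0.15335 ≈ 0.041

Transmitter T1 0.125, Transmitter T3 0.810, Transmitter T2 0.023, Transmitter T6 0.041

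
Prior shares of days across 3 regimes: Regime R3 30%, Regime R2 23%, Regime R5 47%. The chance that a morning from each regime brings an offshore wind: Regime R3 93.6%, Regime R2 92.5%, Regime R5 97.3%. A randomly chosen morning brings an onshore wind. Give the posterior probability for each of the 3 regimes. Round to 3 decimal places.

Regime R3 0.391, Regime R2 0.351, Regime R5 0.258

Taking complements, P(onshore | each) = Regime R3 0.064, Regime R2 0.075, Regime R5 0.027.
Prior × likelihood for each hypothesis:
  Regime R3: 0.3 × 0.064 = 0.0192
  Regime R2: 0.23 × 0.075 = 0.01725
  Regime R5: 0.47 × 0.027 = 0.01269
Total = 0.04914.
P(Regime R3 | onshore) = 0.0192/0.04914 ≈ 0.391
P(Regime R2 | onshore) = 0.01725/0.04914 ≈ 0.351
P(Regime R5 | onshore) = 0.01269/0.04914 ≈ 0.258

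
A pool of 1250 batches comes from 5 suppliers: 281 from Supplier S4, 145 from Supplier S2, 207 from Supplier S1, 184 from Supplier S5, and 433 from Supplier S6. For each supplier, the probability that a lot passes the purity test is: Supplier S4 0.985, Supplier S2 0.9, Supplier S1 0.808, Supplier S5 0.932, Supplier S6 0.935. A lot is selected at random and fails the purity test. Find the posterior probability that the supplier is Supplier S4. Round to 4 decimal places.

0.0425

Taking complements, P(off-spec | each) = Supplier S4 0.015, Supplier S2 0.1, Supplier S1 0.192, Supplier S5 0.068, Supplier S6 0.065.
Prior × likelihood for each hypothesis:
  Supplier S4: 0.2248 × 0.015 = 0.003372
  Supplier S2: 0.116 × 0.1 = 0.0116
  Supplier S1: 0.1656 × 0.192 = 0.0317952
  Supplier S5: 0.1472 × 0.068 = 0.0100096
  Supplier S6: 0.3464 × 0.065 = 0.022516
Total = 0.0792928.
P(Supplier S4 | evidence) = 0.003372 / 0.0792928 ≈ 0.0425.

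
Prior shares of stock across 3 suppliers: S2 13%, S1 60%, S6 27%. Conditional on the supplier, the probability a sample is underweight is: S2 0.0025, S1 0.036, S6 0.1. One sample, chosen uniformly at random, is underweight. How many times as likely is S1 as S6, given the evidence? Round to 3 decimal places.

0.800

Compute prior × likelihood for every hypothesis:
  S2: 0.13 × 0.0025 = 0.000325
  S1: 0.6 × 0.036 = 0.0216
  S6: 0.27 × 0.1 = 0.027
Sum = 0.048925.
The ratio is 0.0216 / 0.027 (the normalizer cancels) = 0.800.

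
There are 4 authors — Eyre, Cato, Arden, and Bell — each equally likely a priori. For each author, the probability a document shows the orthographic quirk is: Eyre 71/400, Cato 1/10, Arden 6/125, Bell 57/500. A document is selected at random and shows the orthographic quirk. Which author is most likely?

Eyre

With a uniform prior (1/4 each), posterior ∝ likelihood:
  Eyre: 0.1775
  Cato: 0.1
  Arden: 0.048
  Bell: 0.114
Total = 0.4395.
Largest term belongs to Eyre, so Eyre is most probable.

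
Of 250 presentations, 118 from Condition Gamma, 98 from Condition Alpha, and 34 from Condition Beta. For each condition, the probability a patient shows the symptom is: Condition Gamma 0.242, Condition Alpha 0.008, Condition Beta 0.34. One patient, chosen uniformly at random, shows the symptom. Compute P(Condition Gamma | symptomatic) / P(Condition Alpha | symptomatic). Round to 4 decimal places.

Prior × likelihood for each hypothesis:
  Condition Gamma: 0.472 × 0.242 = 0.114224
  Condition Alpha: 0.392 × 0.008 = 0.003136
  Condition Beta: 0.136 × 0.34 = 0.04624
Normalizing constant = 0.1636.
The ratio is 0.114224 / 0.003136 (the normalizer cancels) = 36.4235.

36.4235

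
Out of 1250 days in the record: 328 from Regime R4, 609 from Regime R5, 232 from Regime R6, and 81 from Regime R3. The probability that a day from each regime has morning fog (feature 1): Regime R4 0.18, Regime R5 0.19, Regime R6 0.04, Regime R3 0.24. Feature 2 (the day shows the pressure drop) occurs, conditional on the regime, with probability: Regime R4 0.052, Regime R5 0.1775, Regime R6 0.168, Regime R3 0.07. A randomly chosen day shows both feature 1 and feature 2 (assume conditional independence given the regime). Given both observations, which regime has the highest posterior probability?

Compute prior × likelihood for every hypothesis:
  Regime R4: 0.2624 × 0.18 × 0.052 = 0.002456064
  Regime R5: 0.4872 × 0.19 × 0.1775 = 0.01643082
  Regime R6: 0.1856 × 0.04 × 0.168 = 0.001247232
  Regime R3: 0.0648 × 0.24 × 0.07 = 0.00108864
Total = 0.021222756.
Largest term belongs to Regime R5, so Regime R5 is most probable.

Regime R5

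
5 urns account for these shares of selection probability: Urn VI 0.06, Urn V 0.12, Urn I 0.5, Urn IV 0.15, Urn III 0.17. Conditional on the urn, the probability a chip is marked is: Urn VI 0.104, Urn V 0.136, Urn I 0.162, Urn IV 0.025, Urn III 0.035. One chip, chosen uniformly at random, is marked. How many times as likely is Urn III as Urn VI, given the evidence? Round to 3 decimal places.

By Bayes' rule, posterior ∝ prior × likelihood:
  Urn VI: 0.06 × 0.104 = 0.00624
  Urn V: 0.12 × 0.136 = 0.01632
  Urn I: 0.5 × 0.162 = 0.081
  Urn IV: 0.15 × 0.025 = 0.00375
  Urn III: 0.17 × 0.035 = 0.00595
Normalizing constant = 0.11326.
The ratio is 0.00595 / 0.00624 (the normalizer cancels) = 0.954.

0.954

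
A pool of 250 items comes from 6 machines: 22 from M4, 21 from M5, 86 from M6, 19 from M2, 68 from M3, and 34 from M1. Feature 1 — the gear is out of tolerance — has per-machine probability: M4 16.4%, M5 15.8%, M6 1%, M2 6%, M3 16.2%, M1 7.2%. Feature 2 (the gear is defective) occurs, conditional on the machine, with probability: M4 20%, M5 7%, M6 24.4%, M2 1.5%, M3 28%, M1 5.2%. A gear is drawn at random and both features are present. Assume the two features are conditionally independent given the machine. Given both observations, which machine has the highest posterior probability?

M3

Prior × likelihood for each hypothesis:
  M4: 0.088 × 0.164 × 0.2 = 0.0028864
  M5: 0.084 × 0.158 × 0.07 = 0.00092904
  M6: 0.344 × 0.01 × 0.244 = 0.00083936
  M2: 0.076 × 0.06 × 0.015 = 0.0000684
  M3: 0.272 × 0.162 × 0.28 = 0.01233792
  M1: 0.136 × 0.072 × 0.052 = 0.000509184
Sum = 0.017570304.
Largest term belongs to M3, so M3 is most probable.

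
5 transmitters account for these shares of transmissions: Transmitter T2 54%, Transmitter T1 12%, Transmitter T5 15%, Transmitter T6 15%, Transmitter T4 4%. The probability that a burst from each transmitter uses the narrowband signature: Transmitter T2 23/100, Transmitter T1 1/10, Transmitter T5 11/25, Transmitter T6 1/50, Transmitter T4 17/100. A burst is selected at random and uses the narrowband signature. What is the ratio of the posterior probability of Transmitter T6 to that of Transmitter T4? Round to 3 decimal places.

Unnormalized posteriors (prior × likelihood):
  Transmitter T2: 0.54 × 0.23 = 0.1242
  Transmitter T1: 0.12 × 0.1 = 0.012
  Transmitter T5: 0.15 × 0.44 = 0.066
  Transmitter T6: 0.15 × 0.02 = 0.003
  Transmitter T4: 0.04 × 0.17 = 0.0068
Sum = 0.212.
The ratio is 0.003 / 0.0068 (the normalizer cancels) = 0.441.

0.441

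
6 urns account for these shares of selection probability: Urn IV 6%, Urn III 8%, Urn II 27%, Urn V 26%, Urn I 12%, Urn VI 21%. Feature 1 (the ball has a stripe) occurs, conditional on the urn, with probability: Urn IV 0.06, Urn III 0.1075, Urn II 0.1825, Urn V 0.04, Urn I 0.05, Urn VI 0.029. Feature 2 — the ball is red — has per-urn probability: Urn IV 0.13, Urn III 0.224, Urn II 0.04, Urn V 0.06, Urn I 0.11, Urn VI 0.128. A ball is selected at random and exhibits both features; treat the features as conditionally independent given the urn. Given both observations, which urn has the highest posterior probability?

Urn II

Prior × likelihood for each hypothesis:
  Urn IV: 0.06 × 0.06 × 0.13 = 0.000468
  Urn III: 0.08 × 0.1075 × 0.224 = 0.0019264
  Urn II: 0.27 × 0.1825 × 0.04 = 0.001971
  Urn V: 0.26 × 0.04 × 0.06 = 0.000624
  Urn I: 0.12 × 0.05 × 0.11 = 0.00066
  Urn VI: 0.21 × 0.029 × 0.128 = 0.00077952
Sum = 0.00642892.
Largest term belongs to Urn II, so Urn II is most probable.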